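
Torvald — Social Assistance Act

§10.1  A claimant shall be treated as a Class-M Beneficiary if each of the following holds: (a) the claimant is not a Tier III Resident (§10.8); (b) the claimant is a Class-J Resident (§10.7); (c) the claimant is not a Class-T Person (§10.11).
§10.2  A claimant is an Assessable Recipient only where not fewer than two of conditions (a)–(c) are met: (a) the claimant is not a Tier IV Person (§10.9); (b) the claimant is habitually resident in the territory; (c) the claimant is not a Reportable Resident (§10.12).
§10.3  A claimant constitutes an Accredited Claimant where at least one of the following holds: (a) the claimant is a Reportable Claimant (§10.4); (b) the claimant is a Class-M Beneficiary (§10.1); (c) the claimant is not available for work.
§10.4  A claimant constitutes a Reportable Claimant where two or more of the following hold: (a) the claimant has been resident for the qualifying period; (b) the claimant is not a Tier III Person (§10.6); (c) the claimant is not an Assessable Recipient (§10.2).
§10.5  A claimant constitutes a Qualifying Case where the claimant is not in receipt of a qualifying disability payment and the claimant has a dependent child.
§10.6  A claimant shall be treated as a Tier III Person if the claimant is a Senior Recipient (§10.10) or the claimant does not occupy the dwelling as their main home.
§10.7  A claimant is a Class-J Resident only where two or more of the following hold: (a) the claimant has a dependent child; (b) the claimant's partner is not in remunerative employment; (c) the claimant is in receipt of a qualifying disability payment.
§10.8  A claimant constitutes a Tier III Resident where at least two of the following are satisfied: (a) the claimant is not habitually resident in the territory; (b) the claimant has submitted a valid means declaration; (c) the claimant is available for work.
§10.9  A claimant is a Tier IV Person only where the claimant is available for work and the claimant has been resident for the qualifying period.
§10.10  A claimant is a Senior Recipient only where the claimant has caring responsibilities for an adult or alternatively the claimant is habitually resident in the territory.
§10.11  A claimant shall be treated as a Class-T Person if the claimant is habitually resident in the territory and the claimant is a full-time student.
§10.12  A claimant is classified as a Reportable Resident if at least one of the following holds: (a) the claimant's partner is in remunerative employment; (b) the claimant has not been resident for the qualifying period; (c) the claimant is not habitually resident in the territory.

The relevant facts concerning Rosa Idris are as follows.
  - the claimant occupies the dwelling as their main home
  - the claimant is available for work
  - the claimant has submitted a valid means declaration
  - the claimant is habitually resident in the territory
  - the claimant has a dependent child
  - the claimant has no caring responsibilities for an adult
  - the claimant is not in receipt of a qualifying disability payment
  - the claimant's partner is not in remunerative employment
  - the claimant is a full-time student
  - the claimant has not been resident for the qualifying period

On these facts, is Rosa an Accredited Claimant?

§10.10 — Senior Recipient: [the claimant has caring responsibilities for an adult? no] OR [the claimant is habitually resident in the territory? yes] → satisfied.
§10.6 — Tier III Person: [Senior Recipient (§10.10)? yes] OR [the claimant does not occupy the dwelling as their main home? no] → satisfied.
§10.9 — Tier IV Person: [the claimant is available for work? yes] AND [the claimant has been resident for the qualifying period? no] → not satisfied.
§10.12 — Reportable Resident: [the claimant's partner is in remunerative employment? no] OR [the claimant has not been resident for the qualifying period? yes] OR [the claimant is not habitually resident in the territory? no] → satisfied.
§10.2 — Assessable Recipient: not a Tier IV Person (§10.9)? yes; the claimant is habitually resident in the territory? yes; not a Reportable Resident (§10.12)? no — 2 of 3 hold (need ≥2) → satisfied.
§10.4 — Reportable Claimant: the claimant has been resident for the qualifying period? no; not a Tier III Person (§10.6)? no; not an Assessable Recipient (§10.2)? no — 0 of 3 hold (need ≥2) → not satisfied.
§10.8 — Tier III Resident: the claimant is not habitually resident in the territory? no; the claimant has submitted a valid means declaration? yes; the claimant is available for work? yes — 2 of 3 hold (need ≥2) → satisfied.
§10.7 — Class-J Resident: the claimant has a dependent child? yes; the claimant's partner is not in remunerative employment? yes; the claimant is in receipt of a qualifying disability payment? no — 2 of 3 hold (need ≥2) → satisfied.
§10.11 — Class-T Person: [the claimant is habitually resident in the territory? yes] AND [the claimant is a full-time student? yes] → satisfied.
§10.1 — Class-M Beneficiary: [not a Tier III Resident (§10.8)? no] AND [Class-J Resident (§10.7)? yes] AND [not a Class-T Person (§10.11)? no] → not satisfied.
§10.3 — Accredited Claimant: [Reportable Claimant (§10.4)? no] OR [Class-M Beneficiary (§10.1)? no] OR [the claimant is not available for work? no] → not satisfied.

No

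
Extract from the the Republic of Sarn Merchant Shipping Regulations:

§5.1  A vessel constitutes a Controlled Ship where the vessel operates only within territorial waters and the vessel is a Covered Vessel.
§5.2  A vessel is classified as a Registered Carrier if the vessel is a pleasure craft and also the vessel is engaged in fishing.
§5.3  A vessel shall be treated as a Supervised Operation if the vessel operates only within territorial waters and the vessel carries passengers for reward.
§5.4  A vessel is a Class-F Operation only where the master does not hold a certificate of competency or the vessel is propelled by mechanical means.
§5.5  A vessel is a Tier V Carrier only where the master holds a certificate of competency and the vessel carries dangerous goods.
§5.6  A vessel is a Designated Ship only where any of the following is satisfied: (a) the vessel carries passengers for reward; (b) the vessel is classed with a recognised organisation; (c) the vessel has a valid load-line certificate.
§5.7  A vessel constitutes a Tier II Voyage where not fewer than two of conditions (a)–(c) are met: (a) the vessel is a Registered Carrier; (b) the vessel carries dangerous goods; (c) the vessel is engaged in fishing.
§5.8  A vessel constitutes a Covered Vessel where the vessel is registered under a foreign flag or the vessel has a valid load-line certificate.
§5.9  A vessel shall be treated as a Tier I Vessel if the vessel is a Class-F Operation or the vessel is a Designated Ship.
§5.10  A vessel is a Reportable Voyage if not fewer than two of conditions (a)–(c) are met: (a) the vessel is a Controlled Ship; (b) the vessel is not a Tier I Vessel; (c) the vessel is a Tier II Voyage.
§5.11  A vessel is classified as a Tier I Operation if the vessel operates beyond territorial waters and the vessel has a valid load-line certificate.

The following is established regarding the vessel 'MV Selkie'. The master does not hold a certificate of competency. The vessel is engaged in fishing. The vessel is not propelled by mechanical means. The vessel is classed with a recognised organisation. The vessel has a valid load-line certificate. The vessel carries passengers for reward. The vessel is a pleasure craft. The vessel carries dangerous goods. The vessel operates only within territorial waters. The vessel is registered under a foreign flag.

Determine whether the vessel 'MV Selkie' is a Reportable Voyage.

§5.8 — Covered Vessel: [the vessel is registered under a foreign flag? yes] OR [the vessel has a valid load-line certificate? yes] → satisfied.
§5.1 — Controlled Ship: [the vessel operates only within territorial waters? yes] AND [Covered Vessel (§5.8)? yes] → satisfied.
§5.4 — Class-F Operation: [the master does not hold a certificate of competency? yes] OR [the vessel is propelled by mechanical means? no] → satisfied.
§5.6 — Designated Ship: [the vessel carries passengers for reward? yes] OR [the vessel is classed with a recognised organisation? yes] OR [the vessel has a valid load-line certificate? yes] → satisfied.
§5.9 — Tier I Vessel: [Class-F Operation (§5.4)? yes] OR [Designated Ship (§5.6)? yes] → satisfied.
§5.2 — Registered Carrier: [the vessel is a pleasure craft? yes] AND [the vessel is engaged in fishing? yes] → satisfied.
§5.7 — Tier II Voyage: Registered Carrier (§5.2)? yes; the vessel carries dangerous goods? yes; the vessel is engaged in fishing? yes — 3 of 3 hold (need ≥2) → satisfied.
§5.10 — Reportable Voyage: Controlled Ship (§5.1)? yes; not a Tier I Vessel (§5.9)? no; Tier II Voyage (§5.7)? yes — 2 of 3 hold (need ≥2) → satisfied.

Yes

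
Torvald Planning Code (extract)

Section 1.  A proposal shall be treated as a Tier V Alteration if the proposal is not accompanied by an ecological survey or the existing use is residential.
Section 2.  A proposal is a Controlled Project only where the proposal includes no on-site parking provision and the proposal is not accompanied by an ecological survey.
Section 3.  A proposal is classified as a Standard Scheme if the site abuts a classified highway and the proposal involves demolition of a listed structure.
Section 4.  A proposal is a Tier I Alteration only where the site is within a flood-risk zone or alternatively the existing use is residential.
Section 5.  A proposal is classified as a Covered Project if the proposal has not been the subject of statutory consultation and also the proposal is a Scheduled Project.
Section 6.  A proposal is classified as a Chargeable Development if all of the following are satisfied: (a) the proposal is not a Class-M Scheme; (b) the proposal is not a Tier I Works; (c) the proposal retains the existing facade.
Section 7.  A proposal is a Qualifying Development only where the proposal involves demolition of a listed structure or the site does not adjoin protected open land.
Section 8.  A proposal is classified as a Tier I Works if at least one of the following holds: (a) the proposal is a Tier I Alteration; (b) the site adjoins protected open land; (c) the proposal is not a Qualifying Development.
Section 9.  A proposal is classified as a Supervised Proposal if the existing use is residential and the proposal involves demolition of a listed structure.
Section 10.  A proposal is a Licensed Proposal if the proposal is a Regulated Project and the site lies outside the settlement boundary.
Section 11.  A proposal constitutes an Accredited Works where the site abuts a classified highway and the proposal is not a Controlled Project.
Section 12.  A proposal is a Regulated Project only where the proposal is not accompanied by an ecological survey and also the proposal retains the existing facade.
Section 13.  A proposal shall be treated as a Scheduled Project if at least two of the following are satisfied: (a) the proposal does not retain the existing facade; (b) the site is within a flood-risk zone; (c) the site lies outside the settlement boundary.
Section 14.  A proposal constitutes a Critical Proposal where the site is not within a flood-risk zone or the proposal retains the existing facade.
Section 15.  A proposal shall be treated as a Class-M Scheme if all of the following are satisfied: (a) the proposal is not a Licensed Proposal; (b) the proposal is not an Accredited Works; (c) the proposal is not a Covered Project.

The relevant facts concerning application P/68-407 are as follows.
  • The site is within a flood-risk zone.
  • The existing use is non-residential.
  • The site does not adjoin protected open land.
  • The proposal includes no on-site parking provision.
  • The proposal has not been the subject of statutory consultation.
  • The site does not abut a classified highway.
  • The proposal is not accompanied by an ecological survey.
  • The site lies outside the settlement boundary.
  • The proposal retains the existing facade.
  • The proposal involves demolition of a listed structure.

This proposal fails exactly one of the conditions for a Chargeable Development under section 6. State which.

Under section 12: the proposal is not accompanied by an ecological survey? yes; and the proposal retains the existing facade? yes. So the proposal is a Regulated Project.
Under section 10: Regulated Project (section 12)? yes; and the site lies outside the settlement boundary? yes. So the proposal is a Licensed Proposal.
Under section 2: the proposal includes no on-site parking provision? yes; and the proposal is not accompanied by an ecological survey? yes. So the proposal is a Controlled Project.
Under section 11: the site abuts a classified highway? no; and not a Controlled Project (section 2)? no. So the proposal is not an Accredited Works.
Under section 13: the proposal does not retain the existing facade? no; the site is within a flood-risk zone? yes; the site lies outside the settlement boundary? yes — 2 of 3 hold (need ≥2) → satisfied.
Under section 5: the proposal has not been the subject of statutory consultation? yes; and Scheduled Project (section 13)? yes. So the proposal is a Covered Project.
Under section 15: not a Licensed Proposal (section 10)? no; and not an Accredited Works (section 11)? yes; and not a Covered Project (section 5)? no. So the proposal is not a Class-M Scheme.
Under section 4: the site is within a flood-risk zone? yes; or the existing use is residential? no. So the proposal is a Tier I Alteration.
Under section 7: the proposal involves demolition of a listed structure? yes; or the site does not adjoin protected open land? yes. So the proposal is a Qualifying Development.
Under section 8: Tier I Alteration (section 4)? yes; or the site adjoins protected open land? no; or not a Qualifying Development (section 7)? no. So the proposal is a Tier I Works.
Under section 6: not a Class-M Scheme (section 15)? yes; and not a Tier I Works (section 8)? no; and the proposal retains the existing facade? yes. So the proposal is not a Chargeable Development.

Tier I Works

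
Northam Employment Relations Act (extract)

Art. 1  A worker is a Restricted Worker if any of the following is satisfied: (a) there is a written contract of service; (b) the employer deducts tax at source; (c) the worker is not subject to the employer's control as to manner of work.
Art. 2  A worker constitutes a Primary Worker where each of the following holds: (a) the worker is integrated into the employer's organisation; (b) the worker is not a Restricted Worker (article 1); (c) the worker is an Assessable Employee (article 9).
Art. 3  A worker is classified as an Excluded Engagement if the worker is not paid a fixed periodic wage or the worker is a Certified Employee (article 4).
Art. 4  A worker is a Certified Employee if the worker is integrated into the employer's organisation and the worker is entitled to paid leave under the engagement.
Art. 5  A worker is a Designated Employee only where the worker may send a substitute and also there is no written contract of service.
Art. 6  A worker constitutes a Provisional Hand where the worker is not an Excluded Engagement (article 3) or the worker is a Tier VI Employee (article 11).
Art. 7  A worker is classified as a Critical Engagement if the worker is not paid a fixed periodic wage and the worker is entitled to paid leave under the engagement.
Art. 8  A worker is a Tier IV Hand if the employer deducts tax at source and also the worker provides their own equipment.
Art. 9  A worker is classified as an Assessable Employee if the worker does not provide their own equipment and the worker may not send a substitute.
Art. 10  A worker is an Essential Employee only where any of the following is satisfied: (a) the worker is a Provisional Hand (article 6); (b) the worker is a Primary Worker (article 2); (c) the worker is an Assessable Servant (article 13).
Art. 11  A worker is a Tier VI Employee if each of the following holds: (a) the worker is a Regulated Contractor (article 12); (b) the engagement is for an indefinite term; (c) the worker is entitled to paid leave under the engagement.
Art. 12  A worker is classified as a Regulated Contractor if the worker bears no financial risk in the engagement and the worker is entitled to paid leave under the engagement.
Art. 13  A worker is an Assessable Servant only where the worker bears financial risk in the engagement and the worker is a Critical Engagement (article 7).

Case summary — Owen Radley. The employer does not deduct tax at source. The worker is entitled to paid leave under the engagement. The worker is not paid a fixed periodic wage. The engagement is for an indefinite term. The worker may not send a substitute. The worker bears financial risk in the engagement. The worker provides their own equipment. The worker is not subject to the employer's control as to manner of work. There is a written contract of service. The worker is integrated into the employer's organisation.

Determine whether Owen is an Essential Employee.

article 4 — Certified Employee: [the worker is integrated into the employer's organisation? yes] AND [the worker is entitled to paid leave under the engagement? yes] → satisfied.
article 3 — Excluded Engagement: [the worker is not paid a fixed periodic wage? yes] OR [Certified Employee (article 4)? yes] → satisfied.
article 12 — Regulated Contractor: [the worker bears no financial risk in the engagement? no] AND [the worker is entitled to paid leave under the engagement? yes] → not satisfied.
article 11 — Tier VI Employee: [Regulated Contractor (article 12)? no] AND [the engagement is for an indefinite term? yes] AND [the worker is entitled to paid leave under the engagement? yes] → not satisfied.
article 6 — Provisional Hand: [not an Excluded Engagement (article 3)? no] OR [Tier VI Employee (article 11)? no] → not satisfied.
article 1 — Restricted Worker: [there is a written contract of service? yes] OR [the employer deducts tax at source? no] OR [the worker is not subject to the employer's control as to manner of work? yes] → satisfied.
article 9 — Assessable Employee: [the worker does not provide their own equipment? no] AND [the worker may not send a substitute? yes] → not satisfied.
article 2 — Primary Worker: [the worker is integrated into the employer's organisation? yes] AND [not a Restricted Worker (article 1)? no] AND [Assessable Employee (article 9)? no] → not satisfied.
article 7 — Critical Engagement: [the worker is not paid a fixed periodic wage? yes] AND [the worker is entitled to paid leave under the engagement? yes] → satisfied.
article 13 — Assessable Servant: [the worker bears financial risk in the engagement? yes] AND [Critical Engagement (article 7)? yes] → satisfied.
article 10 — Essential Employee: [Provisional Hand (article 6)? no] OR [Primary Worker (article 2)? no] OR [Assessable Servant (article 13)? yes] → satisfied.

Yes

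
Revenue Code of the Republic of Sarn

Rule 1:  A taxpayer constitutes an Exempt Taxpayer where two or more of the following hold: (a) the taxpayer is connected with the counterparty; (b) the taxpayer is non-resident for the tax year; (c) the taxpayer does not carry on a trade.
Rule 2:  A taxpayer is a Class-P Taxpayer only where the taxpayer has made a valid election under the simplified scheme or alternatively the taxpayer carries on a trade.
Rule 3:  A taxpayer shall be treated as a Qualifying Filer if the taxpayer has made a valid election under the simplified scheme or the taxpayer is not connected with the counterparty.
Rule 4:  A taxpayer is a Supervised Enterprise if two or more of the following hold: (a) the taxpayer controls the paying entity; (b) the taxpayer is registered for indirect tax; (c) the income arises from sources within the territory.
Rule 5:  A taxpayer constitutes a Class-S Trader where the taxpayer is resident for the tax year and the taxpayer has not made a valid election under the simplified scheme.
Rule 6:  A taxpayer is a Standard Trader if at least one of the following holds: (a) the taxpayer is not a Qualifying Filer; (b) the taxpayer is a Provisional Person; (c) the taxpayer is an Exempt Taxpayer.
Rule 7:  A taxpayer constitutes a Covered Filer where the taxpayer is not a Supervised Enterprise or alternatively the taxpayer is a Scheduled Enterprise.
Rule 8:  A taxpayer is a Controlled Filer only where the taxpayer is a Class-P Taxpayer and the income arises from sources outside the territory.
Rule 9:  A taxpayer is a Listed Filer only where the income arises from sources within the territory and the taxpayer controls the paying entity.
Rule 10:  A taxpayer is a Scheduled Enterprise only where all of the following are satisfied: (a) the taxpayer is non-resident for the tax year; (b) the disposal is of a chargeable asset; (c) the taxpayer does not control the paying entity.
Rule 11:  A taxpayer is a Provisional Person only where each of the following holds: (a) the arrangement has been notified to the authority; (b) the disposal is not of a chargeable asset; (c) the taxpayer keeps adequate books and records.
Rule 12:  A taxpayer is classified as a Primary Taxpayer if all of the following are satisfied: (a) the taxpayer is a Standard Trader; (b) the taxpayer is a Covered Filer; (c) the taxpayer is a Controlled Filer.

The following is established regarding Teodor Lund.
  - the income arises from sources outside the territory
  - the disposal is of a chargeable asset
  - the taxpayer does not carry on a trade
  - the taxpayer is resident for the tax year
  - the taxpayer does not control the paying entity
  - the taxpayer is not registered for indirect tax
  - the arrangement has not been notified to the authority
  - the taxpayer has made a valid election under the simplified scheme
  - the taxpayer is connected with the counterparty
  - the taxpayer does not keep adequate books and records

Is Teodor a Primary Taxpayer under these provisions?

Yes

rule 3 — Qualifying Filer: [the taxpayer has made a valid election under the simplified scheme? yes] OR [the taxpayer is not connected with the counterparty? no] → satisfied.
rule 11 — Provisional Person: [the arrangement has been notified to the authority? no] AND [the disposal is not of a chargeable asset? no] AND [the taxpayer keeps adequate books and records? no] → not satisfied.
rule 1 — Exempt Taxpayer: the taxpayer is connected with the counterparty? yes; the taxpayer is non-resident for the tax year? no; the taxpayer does not carry on a trade? yes — 2 of 3 hold (need ≥2) → satisfied.
rule 6 — Standard Trader: [not a Qualifying Filer (rule 3)? no] OR [Provisional Person (rule 11)? no] OR [Exempt Taxpayer (rule 1)? yes] → satisfied.
rule 4 — Supervised Enterprise: the taxpayer controls the paying entity? no; the taxpayer is registered for indirect tax? no; the income arises from sources within the territory? no — 0 of 3 hold (need ≥2) → not satisfied.
rule 10 — Scheduled Enterprise: [the taxpayer is non-resident for the tax year? no] AND [the disposal is of a chargeable asset? yes] AND [the taxpayer does not control the paying entity? yes] → not satisfied.
rule 7 — Covered Filer: [not a Supervised Enterprise (rule 4)? yes] OR [Scheduled Enterprise (rule 10)? no] → satisfied.
rule 2 — Class-P Taxpayer: [the taxpayer has made a valid election under the simplified scheme? yes] OR [the taxpayer carries on a trade? no] → satisfied.
rule 8 — Controlled Filer: [Class-P Taxpayer (rule 2)? yes] AND [the income arises from sources outside the territory? yes] → satisfied.
rule 12 — Primary Taxpayer: [Standard Trader (rule 6)? yes] AND [Covered Filer (rule 7)? yes] AND [Controlled Filer (rule 8)? yes] → satisfied.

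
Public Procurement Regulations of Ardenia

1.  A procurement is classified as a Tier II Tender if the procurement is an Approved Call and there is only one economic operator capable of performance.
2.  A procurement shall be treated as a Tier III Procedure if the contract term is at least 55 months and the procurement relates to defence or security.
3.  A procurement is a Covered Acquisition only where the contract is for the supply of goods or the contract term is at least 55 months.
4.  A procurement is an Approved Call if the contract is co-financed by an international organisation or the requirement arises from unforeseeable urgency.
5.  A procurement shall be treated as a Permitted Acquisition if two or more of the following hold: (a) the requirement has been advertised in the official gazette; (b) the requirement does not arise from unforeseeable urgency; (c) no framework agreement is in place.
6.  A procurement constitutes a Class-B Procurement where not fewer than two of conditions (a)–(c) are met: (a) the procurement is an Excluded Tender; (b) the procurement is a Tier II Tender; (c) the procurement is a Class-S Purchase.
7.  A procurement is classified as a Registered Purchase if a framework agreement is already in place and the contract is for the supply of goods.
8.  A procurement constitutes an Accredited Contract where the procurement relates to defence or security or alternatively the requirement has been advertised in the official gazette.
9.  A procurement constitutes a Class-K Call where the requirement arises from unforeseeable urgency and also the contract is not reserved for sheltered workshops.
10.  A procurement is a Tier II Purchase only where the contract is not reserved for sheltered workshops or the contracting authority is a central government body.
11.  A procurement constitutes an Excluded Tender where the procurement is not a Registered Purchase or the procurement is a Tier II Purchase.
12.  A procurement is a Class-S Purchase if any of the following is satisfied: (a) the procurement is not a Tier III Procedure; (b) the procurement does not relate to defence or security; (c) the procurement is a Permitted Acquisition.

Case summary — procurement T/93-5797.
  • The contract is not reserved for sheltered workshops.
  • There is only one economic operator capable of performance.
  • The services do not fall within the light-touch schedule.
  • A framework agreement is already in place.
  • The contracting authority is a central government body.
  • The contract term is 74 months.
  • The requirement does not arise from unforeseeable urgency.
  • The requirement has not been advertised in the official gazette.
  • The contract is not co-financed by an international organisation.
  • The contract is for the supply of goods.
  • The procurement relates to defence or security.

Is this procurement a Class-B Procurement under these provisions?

No

paragraph 7 — Registered Purchase: [a framework agreement is already in place? yes] AND [the contract is for the supply of goods? yes] → satisfied.
paragraph 10 — Tier II Purchase: [the contract is not reserved for sheltered workshops? yes] OR [the contracting authority is a central government body? yes] → satisfied.
paragraph 11 — Excluded Tender: [not a Registered Purchase (paragraph 7)? no] OR [Tier II Purchase (paragraph 10)? yes] → satisfied.
paragraph 4 — Approved Call: [the contract is co-financed by an international organisation? no] OR [the requirement arises from unforeseeable urgency? no] → not satisfied.
paragraph 1 — Tier II Tender: [Approved Call (paragraph 4)? no] AND [there is only one economic operator capable of performance? yes] → not satisfied.
paragraph 2 — Tier III Procedure: [contract term: 74 months ≥ 55 months? yes] AND [the procurement relates to defence or security? yes] → satisfied.
paragraph 5 — Permitted Acquisition: the requirement has been advertised in the official gazette? no; the requirement does not arise from unforeseeable urgency? yes; no framework agreement is in place? no — 1 of 3 hold (need ≥2) → not satisfied.
paragraph 12 — Class-S Purchase: [not a Tier III Procedure (paragraph 2)? no] OR [the procurement does not relate to defence or security? no] OR [Permitted Acquisition (paragraph 5)? no] → not satisfied.
paragraph 6 — Class-B Procurement: Excluded Tender (paragraph 11)? yes; Tier II Tender (paragraph 1)? no; Class-S Purchase (paragraph 12)? no — 1 of 3 hold (need ≥2) → not satisfied.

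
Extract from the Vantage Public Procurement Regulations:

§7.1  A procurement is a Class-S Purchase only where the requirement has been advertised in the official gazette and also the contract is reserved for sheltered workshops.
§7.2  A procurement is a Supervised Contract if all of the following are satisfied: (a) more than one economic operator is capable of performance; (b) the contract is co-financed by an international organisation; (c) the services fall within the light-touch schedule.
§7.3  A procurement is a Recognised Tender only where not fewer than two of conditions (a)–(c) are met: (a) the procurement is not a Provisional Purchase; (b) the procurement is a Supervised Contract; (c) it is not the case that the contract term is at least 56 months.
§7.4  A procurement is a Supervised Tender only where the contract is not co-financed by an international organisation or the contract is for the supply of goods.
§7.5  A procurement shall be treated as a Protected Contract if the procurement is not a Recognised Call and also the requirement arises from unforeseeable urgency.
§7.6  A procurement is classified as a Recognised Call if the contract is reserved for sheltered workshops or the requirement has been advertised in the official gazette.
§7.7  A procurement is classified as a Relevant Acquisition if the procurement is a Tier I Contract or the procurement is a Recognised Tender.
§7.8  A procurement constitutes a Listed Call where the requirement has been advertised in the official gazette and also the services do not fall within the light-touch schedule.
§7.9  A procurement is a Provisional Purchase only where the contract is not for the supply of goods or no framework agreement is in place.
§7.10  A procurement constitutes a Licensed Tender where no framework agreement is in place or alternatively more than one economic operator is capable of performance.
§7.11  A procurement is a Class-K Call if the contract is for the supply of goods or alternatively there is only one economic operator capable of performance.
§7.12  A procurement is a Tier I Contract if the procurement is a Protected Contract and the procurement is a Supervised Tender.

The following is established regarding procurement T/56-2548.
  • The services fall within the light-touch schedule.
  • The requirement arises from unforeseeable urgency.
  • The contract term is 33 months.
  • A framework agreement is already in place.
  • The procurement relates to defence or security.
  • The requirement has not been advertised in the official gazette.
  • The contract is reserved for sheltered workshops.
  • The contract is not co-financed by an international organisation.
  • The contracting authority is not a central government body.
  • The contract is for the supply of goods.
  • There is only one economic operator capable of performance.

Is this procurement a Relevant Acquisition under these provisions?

Yes

§7.6 — Recognised Call: [the contract is reserved for sheltered workshops? yes] OR [the requirement has been advertised in the official gazette? no] → satisfied.
§7.5 — Protected Contract: [not a Recognised Call (§7.6)? no] AND [the requirement arises from unforeseeable urgency? yes] → not satisfied.
§7.4 — Supervised Tender: [the contract is not co-financed by an international organisation? yes] OR [the contract is for the supply of goods? yes] → satisfied.
§7.12 — Tier I Contract: [Protected Contract (§7.5)? no] AND [Supervised Tender (§7.4)? yes] → not satisfied.
§7.9 — Provisional Purchase: [the contract is not for the supply of goods? no] OR [no framework agreement is in place? no] → not satisfied.
§7.2 — Supervised Contract: [more than one economic operator is capable of performance? no] AND [the contract is co-financed by an international organisation? no] AND [the services fall within the light-touch schedule? yes] → not satisfied.
§7.3 — Recognised Tender: not a Provisional Purchase (§7.9)? yes; Supervised Contract (§7.2)? no; contract term: 33 months ≥ 56 months? no, so negated condition yes — 2 of 3 hold (need ≥2) → satisfied.
§7.7 — Relevant Acquisition: [Tier I Contract (§7.12)? no] OR [Recognised Tender (§7.3)? yes] → satisfied.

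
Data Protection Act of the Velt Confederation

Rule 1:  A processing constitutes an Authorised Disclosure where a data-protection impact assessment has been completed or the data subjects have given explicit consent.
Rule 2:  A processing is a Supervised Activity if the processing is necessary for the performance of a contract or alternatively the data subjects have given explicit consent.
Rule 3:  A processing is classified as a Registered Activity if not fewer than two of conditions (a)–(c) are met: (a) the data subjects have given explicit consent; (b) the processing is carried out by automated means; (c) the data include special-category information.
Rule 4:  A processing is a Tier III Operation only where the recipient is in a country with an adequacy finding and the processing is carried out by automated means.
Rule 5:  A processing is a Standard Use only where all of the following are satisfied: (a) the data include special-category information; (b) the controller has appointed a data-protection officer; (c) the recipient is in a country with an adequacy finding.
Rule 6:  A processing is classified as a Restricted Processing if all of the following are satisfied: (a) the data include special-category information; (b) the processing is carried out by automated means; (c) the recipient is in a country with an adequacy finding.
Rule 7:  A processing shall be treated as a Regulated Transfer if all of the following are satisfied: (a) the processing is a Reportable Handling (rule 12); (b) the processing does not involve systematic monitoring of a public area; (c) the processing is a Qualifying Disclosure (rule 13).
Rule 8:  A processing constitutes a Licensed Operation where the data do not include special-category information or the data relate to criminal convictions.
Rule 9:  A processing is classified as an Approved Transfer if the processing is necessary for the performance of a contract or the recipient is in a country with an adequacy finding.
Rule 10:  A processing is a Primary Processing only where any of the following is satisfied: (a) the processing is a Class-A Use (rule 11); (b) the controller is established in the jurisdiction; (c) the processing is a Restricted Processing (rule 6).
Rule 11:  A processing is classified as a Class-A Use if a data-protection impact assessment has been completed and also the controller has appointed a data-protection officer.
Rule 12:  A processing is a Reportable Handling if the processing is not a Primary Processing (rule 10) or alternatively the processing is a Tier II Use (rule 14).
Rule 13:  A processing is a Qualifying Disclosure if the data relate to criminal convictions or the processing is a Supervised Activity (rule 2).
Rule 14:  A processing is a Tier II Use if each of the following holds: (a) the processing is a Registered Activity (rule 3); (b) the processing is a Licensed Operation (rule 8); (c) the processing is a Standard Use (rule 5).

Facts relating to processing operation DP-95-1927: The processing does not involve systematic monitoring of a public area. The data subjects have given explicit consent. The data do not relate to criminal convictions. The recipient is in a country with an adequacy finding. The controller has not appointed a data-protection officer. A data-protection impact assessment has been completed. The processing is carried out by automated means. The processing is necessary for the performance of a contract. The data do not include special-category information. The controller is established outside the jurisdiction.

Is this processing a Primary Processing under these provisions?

No

Under rule 11: a data-protection impact assessment has been completed? yes; and the controller has appointed a data-protection officer? no. So the processing is not a Class-A Use.
Under rule 6: the data include special-category information? no; and the processing is carried out by automated means? yes; and the recipient is in a country with an adequacy finding? yes. So the processing is not a Restricted Processing.
Under rule 10: Class-A Use (rule 11)? no; or the controller is established in the jurisdiction? no; or Restricted Processing (rule 6)? no. So the processing is not a Primary Processing.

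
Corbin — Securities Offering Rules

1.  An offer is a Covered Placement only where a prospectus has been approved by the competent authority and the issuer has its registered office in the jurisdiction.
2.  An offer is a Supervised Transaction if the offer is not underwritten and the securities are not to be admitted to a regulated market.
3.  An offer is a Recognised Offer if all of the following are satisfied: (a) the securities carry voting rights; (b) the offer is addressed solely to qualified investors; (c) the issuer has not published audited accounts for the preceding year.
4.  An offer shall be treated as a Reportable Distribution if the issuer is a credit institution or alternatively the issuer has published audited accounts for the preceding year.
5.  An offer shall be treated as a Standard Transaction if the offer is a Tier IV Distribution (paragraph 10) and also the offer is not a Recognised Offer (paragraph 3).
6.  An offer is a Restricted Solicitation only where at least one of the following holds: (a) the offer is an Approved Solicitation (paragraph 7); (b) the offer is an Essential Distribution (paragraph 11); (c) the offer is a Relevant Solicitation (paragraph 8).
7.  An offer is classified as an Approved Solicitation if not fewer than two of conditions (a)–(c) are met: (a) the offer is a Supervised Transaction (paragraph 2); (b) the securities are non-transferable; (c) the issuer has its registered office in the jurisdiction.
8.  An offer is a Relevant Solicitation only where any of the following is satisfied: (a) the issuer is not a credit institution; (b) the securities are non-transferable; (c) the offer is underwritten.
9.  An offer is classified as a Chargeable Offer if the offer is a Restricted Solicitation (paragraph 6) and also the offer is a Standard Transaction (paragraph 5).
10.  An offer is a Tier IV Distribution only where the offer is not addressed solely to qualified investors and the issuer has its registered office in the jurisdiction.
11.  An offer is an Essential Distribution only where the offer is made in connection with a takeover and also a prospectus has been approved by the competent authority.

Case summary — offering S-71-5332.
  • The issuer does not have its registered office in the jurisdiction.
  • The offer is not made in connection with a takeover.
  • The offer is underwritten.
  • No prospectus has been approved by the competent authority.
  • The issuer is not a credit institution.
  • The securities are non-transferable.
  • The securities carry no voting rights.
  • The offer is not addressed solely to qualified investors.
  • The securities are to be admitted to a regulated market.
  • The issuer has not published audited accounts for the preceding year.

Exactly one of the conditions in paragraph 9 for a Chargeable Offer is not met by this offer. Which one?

Standard Transaction

Under paragraph 2: the offer is not underwritten? no; and the securities are not to be admitted to a regulated market? no. So the offer is not a Supervised Transaction.
Under paragraph 7: Supervised Transaction (paragraph 2)? no; the securities are non-transferable? yes; the issuer has its registered office in the jurisdiction? no — 1 of 3 hold (need ≥2) → not satisfied.
Under paragraph 11: the offer is made in connection with a takeover? no; and a prospectus has been approved by the competent authority? no. So the offer is not an Essential Distribution.
Under paragraph 8: the issuer is not a credit institution? yes; or the securities are non-transferable? yes; or the offer is underwritten? yes. So the offer is a Relevant Solicitation.
Under paragraph 6: Approved Solicitation (paragraph 7)? no; or Essential Distribution (paragraph 11)? no; or Relevant Solicitation (paragraph 8)? yes. So the offer is a Restricted Solicitation.
Under paragraph 10: the offer is not addressed solely to qualified investors? yes; and the issuer has its registered office in the jurisdiction? no. So the offer is not a Tier IV Distribution.
Under paragraph 3: the securities carry voting rights? no; and the offer is addressed solely to qualified investors? no; and the issuer has not published audited accounts for the preceding year? yes. So the offer is not a Recognised Offer.
Under paragraph 5: Tier IV Distribution (paragraph 10)? no; and not a Recognised Offer (paragraph 3)? yes. So the offer is not a Standard Transaction.
Under paragraph 9: Restricted Solicitation (paragraph 6)? yes; and Standard Transaction (paragraph 5)? no. So the offer is not a Chargeable Offer.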